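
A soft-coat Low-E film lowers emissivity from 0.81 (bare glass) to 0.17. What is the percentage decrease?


Percentage reduction = (1 - coated/uncoated) * 100
  Ratio = 0.17 / 0.81 = 0.2099
  Reduction = (1 - 0.2099) * 100 = 79.0%

79.0%


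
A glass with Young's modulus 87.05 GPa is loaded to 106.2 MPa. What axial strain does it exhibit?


Rearrange E = sigma / epsilon:
  epsilon = sigma / E
  E (MPa) = 87.05 * 1000 = 87050
  epsilon = 106.2 / 87050 = 0.00122

0.00122


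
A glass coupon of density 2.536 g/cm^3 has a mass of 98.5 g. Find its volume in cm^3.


Rearrange rho = m / V:
  V = m / rho
  V = 98.5 / 2.536 = 38.841 cm^3

38.841 cm^3


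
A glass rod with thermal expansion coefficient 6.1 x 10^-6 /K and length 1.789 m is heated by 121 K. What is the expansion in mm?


Thermal expansion formula: dL = alpha * L0 * dT
  dL = (6.1 x 10^-6) * 1.789 * 121 = 0.00132046 m
Convert to mm: 0.00132046 * 1000 = 1.3205 mm

1.3205 mm


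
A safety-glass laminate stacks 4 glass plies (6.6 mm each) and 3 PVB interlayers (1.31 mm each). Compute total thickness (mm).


Total thickness = glass contribution + PVB contribution
  Glass: 4 * 6.6 = 26.4 mm
  PVB: 3 * 1.31 = 3.93 mm
  Total = 26.4 + 3.93 = 30.33 mm

30.33 mm


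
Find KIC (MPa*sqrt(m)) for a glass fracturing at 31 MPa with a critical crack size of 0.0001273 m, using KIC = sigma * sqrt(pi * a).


Fracture toughness: KIC = sigma * sqrt(pi * a)
  pi * a = pi * 0.0001273 = 0.000399925
  sqrt(pi * a) = 0.019998
  KIC = 31 * 0.019998 = 0.62 MPa*sqrt(m)

0.62 MPa*sqrt(m)


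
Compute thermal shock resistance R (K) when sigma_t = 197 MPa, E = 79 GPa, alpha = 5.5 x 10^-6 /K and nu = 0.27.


Thermal shock resistance: R = sigma * (1 - nu) / (E * alpha)
  Numerator = 197 * (1 - 0.27) = 143.81
  Denominator = 79 * 1000 * (5.5 x 10^-6) = 0.4345
  R = 143.81 / 0.4345 = 331.0 K

331.0 K


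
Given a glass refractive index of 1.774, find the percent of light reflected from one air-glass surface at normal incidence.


Fresnel reflectance at normal incidence:
  R = ((n - 1)/(n + 1))^2
  (n - 1)/(n + 1) = (1.774 - 1)/(1.774 + 1) = 0.279019
  R = 0.279019^2 = 0.0778516
  R(%) = 0.0778516 * 100 = 7.785%

7.785%


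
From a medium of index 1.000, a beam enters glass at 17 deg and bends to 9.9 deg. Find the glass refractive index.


Apply Snell's law: n1 * sin(theta1) = n2 * sin(theta2)
  n2 = n1 * sin(theta1) / sin(theta2)
  sin(17) = 0.292372
  sin(9.9) = 0.171929
  n2 = 1.000 * 0.292372 / 0.171929 = 1.7005

1.7005


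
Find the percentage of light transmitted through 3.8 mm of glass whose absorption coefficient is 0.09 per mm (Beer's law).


Beer-Lambert law: T = exp(-alpha * thickness)
  exponent = -0.09 * 3.8 = -0.342
  T = exp(-0.342) = 0.7103
  Percentage = 0.7103 * 100 = 71.03%

71.03%


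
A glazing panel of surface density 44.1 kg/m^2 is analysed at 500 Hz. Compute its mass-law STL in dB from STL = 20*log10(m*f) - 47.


Mass law: STL = 20 * log10(m * f) - 47
  m * f = 44.1 * 500 = 22050
  log10(22050) = 4.34341
  STL = 20 * 4.34341 - 47 = 86.8682 - 47 = 39.9 dB

39.9 dB


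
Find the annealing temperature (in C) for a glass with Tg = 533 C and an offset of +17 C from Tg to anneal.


The annealing temperature is Tg plus the offset:
  T_anneal = 533 + 17 = 550 C

550 C


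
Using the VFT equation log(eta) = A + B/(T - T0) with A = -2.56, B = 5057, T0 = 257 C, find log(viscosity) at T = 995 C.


VFT equation: log(eta) = A + B / (T - T0)
  T - T0 = 995 - 257 = 738
  B / (T - T0) = 5057 / 738 = 6.852
  log(eta) = -2.56 + 6.852 = 4.292

4.292


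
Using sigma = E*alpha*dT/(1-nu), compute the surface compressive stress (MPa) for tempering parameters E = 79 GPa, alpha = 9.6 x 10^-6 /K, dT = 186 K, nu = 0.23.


Tempering stress: sigma = E * alpha * dT / (1 - nu)
  E (MPa) = 79 * 1000 = 79000
  Numerator = 79000 * (9.6 x 10^-6) * 186 = 141.0624
  Denominator = 1 - 0.23 = 0.77
  sigma = 141.0624 / 0.77 = 183.2 MPa

183.2 MPa


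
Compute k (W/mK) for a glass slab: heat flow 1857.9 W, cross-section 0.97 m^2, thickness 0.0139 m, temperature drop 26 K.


Fourier's law rearranged: k = Q * t / (A * dT)
  Numerator = 1857.9 * 0.0139 = 25.82481
  Denominator = 0.97 * 26 = 25.22
  k = 25.82481 / 25.22 = 1.024 W/mK

1.024 W/mK


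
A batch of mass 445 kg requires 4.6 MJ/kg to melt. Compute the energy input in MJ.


Total energy = mass * specific energy
  E = 445 * 4.6 = 2047 MJ

2047 MJ


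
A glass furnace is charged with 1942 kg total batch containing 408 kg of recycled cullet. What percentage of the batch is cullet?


Cullet ratio = (cullet mass / total batch mass) * 100
  Ratio = 408 / 1942 * 100 = 21.01%

21.01%


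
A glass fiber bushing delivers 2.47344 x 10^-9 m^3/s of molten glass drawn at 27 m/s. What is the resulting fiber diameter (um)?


Cross-sectional area from continuity:
  A = Q / v = 2.47344 x 10^-9 / 27 = 9.160889 x 10^-11 m^2
Diameter from circular cross-section:
  d = sqrt(4A / pi) * 10^6 (m -> um)
  d = sqrt(4 * 9.160889 x 10^-11 / pi) * 10^6 = 10.8 um

10.8 um


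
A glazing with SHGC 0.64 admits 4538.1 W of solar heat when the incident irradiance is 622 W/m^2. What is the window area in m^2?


Rearrange Q = Area * SHGC * Irradiance:
  Area = Q / (SHGC * Irradiance)
  Area = 4538.1 / (0.64 * 622) = 11.4 m^2

11.4 m^2


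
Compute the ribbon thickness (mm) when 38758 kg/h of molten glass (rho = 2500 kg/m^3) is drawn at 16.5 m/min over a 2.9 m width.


Ribbon cross-section from mass balance:
  Volume rate = throughput / density = 38758 / 2500 = 15.5032 m^3/h
  thickness = volume rate / (speed * 60 * width), i.e.
  thickness = throughput / (60 * speed * width * density) * 1000
  thickness = 38758 / (60 * 16.5 * 2.9 * 2500) * 1000 = 5.4 mm

5.4 mm


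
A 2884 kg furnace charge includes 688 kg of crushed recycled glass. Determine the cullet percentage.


Cullet ratio = (cullet mass / total batch mass) * 100
  Ratio = 688 / 2884 * 100 = 23.86%

23.86%


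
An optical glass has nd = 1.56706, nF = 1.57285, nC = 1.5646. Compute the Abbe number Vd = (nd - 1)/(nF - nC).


Abbe number formula: Vd = (nd - 1) / (nF - nC)
  nd - 1 = 1.56706 - 1 = 0.56706
  nF - nC = 1.57285 - 1.5646 = 0.00825
  Vd = 0.56706 / 0.00825 = 68.73

68.73


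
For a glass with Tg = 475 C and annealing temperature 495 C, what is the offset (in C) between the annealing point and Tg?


Offset = T_anneal - Tg:
  offset = 495 - 475 = 20 C

20 C


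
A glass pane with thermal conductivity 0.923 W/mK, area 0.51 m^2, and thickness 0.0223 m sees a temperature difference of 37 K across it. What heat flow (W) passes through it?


Fourier's law: Q = k * A * dT / t
  Q = 0.923 * 0.51 * 37 / 0.0223
  Q = 17.41701 / 0.0223 = 781 W

781 W


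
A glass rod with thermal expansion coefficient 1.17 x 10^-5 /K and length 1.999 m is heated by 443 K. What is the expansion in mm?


Thermal expansion formula: dL = alpha * L0 * dT
  dL = (1.17 x 10^-5) * 1.999 * 443 = 0.01036102 m
Convert to mm: 0.01036102 * 1000 = 10.361 mm

10.361 mm


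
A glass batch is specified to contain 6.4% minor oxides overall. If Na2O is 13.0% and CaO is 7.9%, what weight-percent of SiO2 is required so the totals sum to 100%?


Known pieces sum to 100%:
  SiO2 = 100 - (others + Na2O + CaO)
  SiO2 = 100 - (6.4 + 13.0 + 7.9) = 72.7%

72.7%


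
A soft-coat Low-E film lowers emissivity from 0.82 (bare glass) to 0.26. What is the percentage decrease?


Percentage reduction = (1 - coated/uncoated) * 100
  Ratio = 0.26 / 0.82 = 0.3171
  Reduction = (1 - 0.3171) * 100 = 68.3%

68.3%


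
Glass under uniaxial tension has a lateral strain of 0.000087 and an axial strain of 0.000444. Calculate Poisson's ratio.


Poisson's ratio: nu = lateral strain / axial strain
  nu = 0.000087 / 0.000444 = 0.1959

0.1959


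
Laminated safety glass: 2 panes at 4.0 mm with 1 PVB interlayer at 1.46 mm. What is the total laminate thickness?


Total thickness = glass contribution + PVB contribution
  Glass: 2 * 4.0 = 8.0 mm
  PVB: 1 * 1.46 = 1.46 mm
  Total = 8.0 + 1.46 = 9.46 mm

9.46 mm


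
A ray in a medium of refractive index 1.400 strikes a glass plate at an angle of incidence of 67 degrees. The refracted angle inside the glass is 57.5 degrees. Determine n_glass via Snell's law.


Apply Snell's law: n1 * sin(theta1) = n2 * sin(theta2)
  n2 = n1 * sin(theta1) / sin(theta2)
  sin(67) = 0.920505
  sin(57.5) = 0.843391
  n2 = 1.400 * 0.920505 / 0.843391 = 1.528

1.528


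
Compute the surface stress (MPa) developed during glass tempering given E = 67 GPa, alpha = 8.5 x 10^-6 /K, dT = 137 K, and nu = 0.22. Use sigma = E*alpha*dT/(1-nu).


Tempering stress: sigma = E * alpha * dT / (1 - nu)
  E (MPa) = 67 * 1000 = 67000
  Numerator = 67000 * (8.5 x 10^-6) * 137 = 78.0215
  Denominator = 1 - 0.22 = 0.78
  sigma = 78.0215 / 0.78 = 100.0 MPa

100.0 MPa


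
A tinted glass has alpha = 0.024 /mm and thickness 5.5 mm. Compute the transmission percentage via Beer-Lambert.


Beer-Lambert law: T = exp(-alpha * thickness)
  exponent = -0.024 * 5.5 = -0.132
  T = exp(-0.132) = 0.8763
  Percentage = 0.8763 * 100 = 87.63%

87.63%


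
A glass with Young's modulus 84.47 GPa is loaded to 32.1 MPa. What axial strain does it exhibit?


Rearrange E = sigma / epsilon:
  epsilon = sigma / E
  E (MPa) = 84.47 * 1000 = 84470
  epsilon = 32.1 / 84470 = 0.00038

0.00038


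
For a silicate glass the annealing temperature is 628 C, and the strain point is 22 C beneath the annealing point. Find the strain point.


Strain point = annealing point - difference:
  T_strain = 628 - 22 = 606 C

606 C


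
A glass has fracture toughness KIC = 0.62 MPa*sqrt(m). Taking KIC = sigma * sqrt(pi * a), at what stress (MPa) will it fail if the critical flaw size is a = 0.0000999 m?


Rearrange KIC = sigma * sqrt(pi * a):
  sigma = KIC / sqrt(pi * a)
  sqrt(pi * 0.0000999) = 0.017716
  sigma = 0.62 / 0.017716 = 35.0 MPa

35.0 MPa


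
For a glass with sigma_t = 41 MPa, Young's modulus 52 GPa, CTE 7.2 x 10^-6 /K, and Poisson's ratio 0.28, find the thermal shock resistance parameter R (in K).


Thermal shock resistance: R = sigma * (1 - nu) / (E * alpha)
  Numerator = 41 * (1 - 0.28) = 29.52
  Denominator = 52 * 1000 * (7.2 x 10^-6) = 0.3744
  R = 29.52 / 0.3744 = 78.8 K

78.8 K


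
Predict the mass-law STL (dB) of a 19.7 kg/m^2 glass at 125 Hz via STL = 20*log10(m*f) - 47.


Mass law: STL = 20 * log10(m * f) - 47
  m * f = 19.7 * 125 = 2462.5
  log10(2462.5) = 3.39138
  STL = 20 * 3.39138 - 47 = 67.8276 - 47 = 20.8 dB

20.8 dB


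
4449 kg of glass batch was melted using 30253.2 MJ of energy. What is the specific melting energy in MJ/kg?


Rearrange E = m * s for s:
  s = E / m
  s = 30253.2 / 4449 = 6.8 MJ/kg

6.8 MJ/kg


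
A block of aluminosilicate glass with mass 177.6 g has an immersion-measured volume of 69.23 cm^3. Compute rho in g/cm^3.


Use the definition of density:
  rho = mass / volume
  rho = 177.6 / 69.23 = 2.565 g/cm^3

2.565 g/cm^3


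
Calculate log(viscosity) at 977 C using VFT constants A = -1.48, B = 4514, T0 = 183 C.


VFT equation: log(eta) = A + B / (T - T0)
  T - T0 = 977 - 183 = 794
  B / (T - T0) = 4514 / 794 = 5.685
  log(eta) = -1.48 + 5.685 = 4.205

4.205


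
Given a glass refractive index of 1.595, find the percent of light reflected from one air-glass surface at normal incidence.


Fresnel reflectance at normal incidence:
  R = ((n - 1)/(n + 1))^2
  (n - 1)/(n + 1) = (1.595 - 1)/(1.595 + 1) = 0.229287
  R = 0.229287^2 = 0.0525725
  R(%) = 0.0525725 * 100 = 5.257%

5.257%


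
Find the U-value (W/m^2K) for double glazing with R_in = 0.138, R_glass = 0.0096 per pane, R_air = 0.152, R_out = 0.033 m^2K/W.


Total thermal resistance (series):
  R_total = R_in + R_glass + R_air + R_glass + R_out
  R_total = 0.138 + 0.0096 + 0.152 + 0.0096 + 0.033 = 0.3422 m^2K/W
U-value = 1 / R_total = 1 / 0.3422 = 2.922 W/m^2K

2.922 W/m^2K


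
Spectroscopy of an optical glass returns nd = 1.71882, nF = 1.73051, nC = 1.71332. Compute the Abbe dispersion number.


Abbe number formula: Vd = (nd - 1) / (nF - nC)
  nd - 1 = 1.71882 - 1 = 0.71882
  nF - nC = 1.73051 - 1.71332 = 0.01719
  Vd = 0.71882 / 0.01719 = 41.82

41.82


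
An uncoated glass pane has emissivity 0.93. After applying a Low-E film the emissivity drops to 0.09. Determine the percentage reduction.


Percentage reduction = (1 - coated/uncoated) * 100
  Ratio = 0.09 / 0.93 = 0.0968
  Reduction = (1 - 0.0968) * 100 = 90.3%

90.3%


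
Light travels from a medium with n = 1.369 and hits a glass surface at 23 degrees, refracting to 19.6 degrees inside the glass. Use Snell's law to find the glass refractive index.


Apply Snell's law: n1 * sin(theta1) = n2 * sin(theta2)
  n2 = n1 * sin(theta1) / sin(theta2)
  sin(23) = 0.390731
  sin(19.6) = 0.335452
  n2 = 1.369 * 0.390731 / 0.335452 = 1.5946

1.5946


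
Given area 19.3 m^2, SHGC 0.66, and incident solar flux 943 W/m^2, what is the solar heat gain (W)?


Solar heat gain: Q = Area * SHGC * Irradiance
  Q = 19.3 * 0.66 * 943 = 12011.9 W

12011.9 W


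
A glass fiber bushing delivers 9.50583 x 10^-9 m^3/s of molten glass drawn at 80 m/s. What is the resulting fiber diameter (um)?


Cross-sectional area from continuity:
  A = Q / v = 9.50583 x 10^-9 / 80 = 1.188229 x 10^-10 m^2
Diameter from circular cross-section:
  d = sqrt(4A / pi) * 10^6 (m -> um)
  d = sqrt(4 * 1.188229 x 10^-10 / pi) * 10^6 = 12.3 um

12.3 um


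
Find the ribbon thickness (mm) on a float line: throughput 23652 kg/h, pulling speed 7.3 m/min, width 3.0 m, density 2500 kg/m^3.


Ribbon cross-section from mass balance:
  Volume rate = throughput / density = 23652 / 2500 = 9.4608 m^3/h
  thickness = volume rate / (speed * 60 * width), i.e.
  thickness = throughput / (60 * speed * width * density) * 1000
  thickness = 23652 / (60 * 7.3 * 3.0 * 2500) * 1000 = 7.2 mm

7.2 mm


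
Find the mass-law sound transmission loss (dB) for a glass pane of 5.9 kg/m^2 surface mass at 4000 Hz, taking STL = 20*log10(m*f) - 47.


Mass law: STL = 20 * log10(m * f) - 47
  m * f = 5.9 * 4000 = 23600
  log10(23600) = 4.37291
  STL = 20 * 4.37291 - 47 = 87.4582 - 47 = 40.5 dB

40.5 dB


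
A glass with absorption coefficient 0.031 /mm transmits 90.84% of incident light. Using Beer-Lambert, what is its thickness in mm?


Rearrange T = exp(-alpha * thickness):
  thickness = -ln(T) / alpha
  T = 90.84/100 = 0.9084
  ln(T) = -0.09607
  -ln(T) = 0.09607
  thickness = 0.09607 / 0.031 = 3.1 mm

3.1 mm


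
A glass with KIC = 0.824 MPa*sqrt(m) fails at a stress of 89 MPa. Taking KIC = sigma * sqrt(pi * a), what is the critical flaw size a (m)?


Rearrange KIC = sigma * sqrt(pi * a):
  sqrt(pi * a) = KIC / sigma
  sqrt(pi * a) = 0.824 / 89 = 0.009258
  a = (KIC / sigma)^2 / pi
  a = 0.009258^2 / pi = 0.0000273 m

0.0000273 m


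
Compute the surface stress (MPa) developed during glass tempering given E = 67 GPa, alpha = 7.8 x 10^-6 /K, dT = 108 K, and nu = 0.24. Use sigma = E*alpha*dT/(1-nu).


Tempering stress: sigma = E * alpha * dT / (1 - nu)
  E (MPa) = 67 * 1000 = 67000
  Numerator = 67000 * (7.8 x 10^-6) * 108 = 56.4408
  Denominator = 1 - 0.24 = 0.76
  sigma = 56.4408 / 0.76 = 74.3 MPa

74.3 MPa


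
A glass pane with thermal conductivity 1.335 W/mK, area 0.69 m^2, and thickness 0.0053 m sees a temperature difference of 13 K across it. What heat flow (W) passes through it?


Fourier's law: Q = k * A * dT / t
  Q = 1.335 * 0.69 * 13 / 0.0053
  Q = 11.97495 / 0.0053 = 2259.4 W

2259.4 W


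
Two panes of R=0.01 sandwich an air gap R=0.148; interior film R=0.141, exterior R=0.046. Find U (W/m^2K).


Total thermal resistance (series):
  R_total = R_in + R_glass + R_air + R_glass + R_out
  R_total = 0.141 + 0.01 + 0.148 + 0.01 + 0.046 = 0.355 m^2K/W
U-value = 1 / R_total = 1 / 0.355 = 2.817 W/m^2K

2.817 W/m^2K


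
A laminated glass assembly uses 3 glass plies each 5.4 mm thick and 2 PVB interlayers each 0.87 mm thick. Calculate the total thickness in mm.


Total thickness = glass contribution + PVB contribution
  Glass: 3 * 5.4 = 16.2 mm
  PVB: 2 * 0.87 = 1.74 mm
  Total = 16.2 + 1.74 = 17.94 mm

17.94 mm


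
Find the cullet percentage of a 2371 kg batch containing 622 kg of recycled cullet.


Cullet ratio = (cullet mass / total batch mass) * 100
  Ratio = 622 / 2371 * 100 = 26.23%

26.23%


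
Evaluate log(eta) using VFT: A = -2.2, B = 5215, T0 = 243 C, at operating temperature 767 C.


VFT equation: log(eta) = A + B / (T - T0)
  T - T0 = 767 - 243 = 524
  B / (T - T0) = 5215 / 524 = 9.952
  log(eta) = -2.2 + 9.952 = 7.752

7.752


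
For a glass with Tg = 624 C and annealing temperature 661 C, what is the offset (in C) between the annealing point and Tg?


Offset = T_anneal - Tg:
  offset = 661 - 624 = 37 C

37 C


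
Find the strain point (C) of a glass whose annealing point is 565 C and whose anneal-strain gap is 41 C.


Strain point = annealing point - difference:
  T_strain = 565 - 41 = 524 C

524 C


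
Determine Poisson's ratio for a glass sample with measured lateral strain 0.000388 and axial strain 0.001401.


Poisson's ratio: nu = lateral strain / axial strain
  nu = 0.000388 / 0.001401 = 0.2769

0.2769


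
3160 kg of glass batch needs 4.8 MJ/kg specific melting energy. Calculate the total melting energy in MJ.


Total energy = mass * specific energy
  E = 3160 * 4.8 = 15168 MJ

15168 MJ


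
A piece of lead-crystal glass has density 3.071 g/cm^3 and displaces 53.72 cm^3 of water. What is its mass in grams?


Rearrange rho = m / V:
  m = rho * V
  m = 3.071 * 53.72 = 164.974 g

164.974 g


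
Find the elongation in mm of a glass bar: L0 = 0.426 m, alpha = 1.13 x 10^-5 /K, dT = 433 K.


Thermal expansion formula: dL = alpha * L0 * dT
  dL = (1.13 x 10^-5) * 0.426 * 433 = 0.00208438 m
Convert to mm: 0.00208438 * 1000 = 2.0844 mm

2.0844 mm


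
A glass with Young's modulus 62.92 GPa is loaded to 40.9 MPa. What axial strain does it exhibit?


Rearrange E = sigma / epsilon:
  epsilon = sigma / E
  E (MPa) = 62.92 * 1000 = 62920
  epsilon = 40.9 / 62920 = 0.00065

0.00065


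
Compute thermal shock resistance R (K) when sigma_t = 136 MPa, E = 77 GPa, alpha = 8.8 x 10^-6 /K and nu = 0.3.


Thermal shock resistance: R = sigma * (1 - nu) / (E * alpha)
  Numerator = 136 * (1 - 0.3) = 95.2
  Denominator = 77 * 1000 * (8.8 x 10^-6) = 0.6776
  R = 95.2 / 0.6776 = 140.5 K

140.5 K


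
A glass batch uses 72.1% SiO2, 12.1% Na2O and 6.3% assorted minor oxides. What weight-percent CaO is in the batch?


Pieces sum to 100%:
  CaO = 100 - (SiO2 + Na2O + others)
  CaO = 100 - (72.1 + 12.1 + 6.3) = 9.5%

9.5%


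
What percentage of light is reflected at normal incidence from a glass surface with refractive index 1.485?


Fresnel reflectance at normal incidence:
  R = ((n - 1)/(n + 1))^2
  (n - 1)/(n + 1) = (1.485 - 1)/(1.485 + 1) = 0.195171
  R = 0.195171^2 = 0.0380917
  R(%) = 0.0380917 * 100 = 3.809%

3.809%


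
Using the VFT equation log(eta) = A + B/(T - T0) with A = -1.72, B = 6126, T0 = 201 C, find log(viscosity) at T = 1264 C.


VFT equation: log(eta) = A + B / (T - T0)
  T - T0 = 1264 - 201 = 1063
  B / (T - T0) = 6126 / 1063 = 5.763
  log(eta) = -1.72 + 5.763 = 4.043

4.043


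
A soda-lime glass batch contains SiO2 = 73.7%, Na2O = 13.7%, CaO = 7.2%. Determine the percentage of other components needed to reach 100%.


Sum the three major oxides:
  SiO2 + Na2O + CaO = 73.7 + 13.7 + 7.2 = 94.6%
Subtract from 100%:
  Others = 100 - 94.6 = 5.4%

5.4%


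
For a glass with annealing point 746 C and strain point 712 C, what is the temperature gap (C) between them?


Gap = T_anneal - T_strain:
  gap = 746 - 712 = 34 C

34 C


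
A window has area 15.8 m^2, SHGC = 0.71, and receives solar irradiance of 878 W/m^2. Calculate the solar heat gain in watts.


Solar heat gain: Q = Area * SHGC * Irradiance
  Q = 15.8 * 0.71 * 878 = 9849.4 W

9849.4 W


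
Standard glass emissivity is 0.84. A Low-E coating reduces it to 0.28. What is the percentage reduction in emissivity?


Percentage reduction = (1 - coated/uncoated) * 100
  Ratio = 0.28 / 0.84 = 0.3333
  Reduction = (1 - 0.3333) * 100 = 66.7%

66.7%


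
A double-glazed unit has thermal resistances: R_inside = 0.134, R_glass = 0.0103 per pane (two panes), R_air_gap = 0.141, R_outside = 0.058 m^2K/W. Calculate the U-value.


Total thermal resistance (series):
  R_total = R_in + R_glass + R_air + R_glass + R_out
  R_total = 0.134 + 0.0103 + 0.141 + 0.0103 + 0.058 = 0.3536 m^2K/W
U-value = 1 / R_total = 1 / 0.3536 = 2.828 W/m^2K

2.828 W/m^2K


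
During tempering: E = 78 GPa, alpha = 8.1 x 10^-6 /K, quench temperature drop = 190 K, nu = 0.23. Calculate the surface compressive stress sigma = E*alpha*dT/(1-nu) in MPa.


Tempering stress: sigma = E * alpha * dT / (1 - nu)
  E (MPa) = 78 * 1000 = 78000
  Numerator = 78000 * (8.1 x 10^-6) * 190 = 120.042
  Denominator = 1 - 0.23 = 0.77
  sigma = 120.042 / 0.77 = 155.9 MPa

155.9 MPa


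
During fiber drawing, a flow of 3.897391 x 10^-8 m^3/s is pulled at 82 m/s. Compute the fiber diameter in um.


Cross-sectional area from continuity:
  A = Q / v = 3.897391 x 10^-8 / 82 = 4.752916 x 10^-10 m^2
Diameter from circular cross-section:
  d = sqrt(4A / pi) * 10^6 (m -> um)
  d = sqrt(4 * 4.752916 x 10^-10 / pi) * 10^6 = 24.6 um

24.6 um


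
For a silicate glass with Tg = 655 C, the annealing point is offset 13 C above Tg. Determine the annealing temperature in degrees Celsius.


The annealing temperature is Tg plus the offset:
  T_anneal = 655 + 13 = 668 C

668 C


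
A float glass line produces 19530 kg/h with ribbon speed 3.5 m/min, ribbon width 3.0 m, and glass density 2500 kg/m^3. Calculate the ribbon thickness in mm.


Ribbon cross-section from mass balance:
  Volume rate = throughput / density = 19530 / 2500 = 7.812 m^3/h
  thickness = volume rate / (speed * 60 * width), i.e.
  thickness = throughput / (60 * speed * width * density) * 1000
  thickness = 19530 / (60 * 3.5 * 3.0 * 2500) * 1000 = 12.4 mm

12.4 mm


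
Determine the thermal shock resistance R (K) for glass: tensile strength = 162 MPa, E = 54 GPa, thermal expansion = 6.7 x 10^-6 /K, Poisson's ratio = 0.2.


Thermal shock resistance: R = sigma * (1 - nu) / (E * alpha)
  Numerator = 162 * (1 - 0.2) = 129.6
  Denominator = 54 * 1000 * (6.7 x 10^-6) = 0.3618
  R = 129.6 / 0.3618 = 358.2 K

358.2 K


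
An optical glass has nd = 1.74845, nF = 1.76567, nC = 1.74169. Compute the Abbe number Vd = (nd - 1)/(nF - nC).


Abbe number formula: Vd = (nd - 1) / (nF - nC)
  nd - 1 = 1.74845 - 1 = 0.74845
  nF - nC = 1.76567 - 1.74169 = 0.02398
  Vd = 0.74845 / 0.02398 = 31.21

31.21


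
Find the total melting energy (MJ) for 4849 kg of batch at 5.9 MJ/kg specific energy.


Total energy = mass * specific energy
  E = 4849 * 5.9 = 28609.1 MJ

28609.1 MJ


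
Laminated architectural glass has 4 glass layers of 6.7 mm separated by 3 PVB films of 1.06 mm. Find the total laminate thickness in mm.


Total thickness = glass contribution + PVB contribution
  Glass: 4 * 6.7 = 26.8 mm
  PVB: 3 * 1.06 = 3.18 mm
  Total = 26.8 + 3.18 = 29.98 mm

29.98 mm


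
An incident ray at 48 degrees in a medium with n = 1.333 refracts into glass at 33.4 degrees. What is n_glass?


Apply Snell's law: n1 * sin(theta1) = n2 * sin(theta2)
  n2 = n1 * sin(theta1) / sin(theta2)
  sin(48) = 0.743145
  sin(33.4) = 0.550481
  n2 = 1.333 * 0.743145 / 0.550481 = 1.7995

1.7995


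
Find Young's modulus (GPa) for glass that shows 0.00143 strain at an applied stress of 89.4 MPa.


Young's modulus: E = stress / strain
  E = 89.4 MPa / 0.00143 = 62517.48 MPa
Convert to GPa: 62517.48 / 1000 = 62.52 GPa

62.52 GPa


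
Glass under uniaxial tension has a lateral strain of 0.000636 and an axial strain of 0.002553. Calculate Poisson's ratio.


Poisson's ratio: nu = lateral strain / axial strain
  nu = 0.000636 / 0.002553 = 0.2491

0.2491


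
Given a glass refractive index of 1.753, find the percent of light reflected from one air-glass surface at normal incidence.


Fresnel reflectance at normal incidence:
  R = ((n - 1)/(n + 1))^2
  (n - 1)/(n + 1) = (1.753 - 1)/(1.753 + 1) = 0.27352
  R = 0.27352^2 = 0.0748132
  R(%) = 0.0748132 * 100 = 7.481%

7.481%


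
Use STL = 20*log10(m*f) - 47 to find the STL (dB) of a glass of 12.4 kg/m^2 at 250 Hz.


Mass law: STL = 20 * log10(m * f) - 47
  m * f = 12.4 * 250 = 3100
  log10(3100) = 3.49136
  STL = 20 * 3.49136 - 47 = 69.8272 - 47 = 22.8 dB

22.8 dB


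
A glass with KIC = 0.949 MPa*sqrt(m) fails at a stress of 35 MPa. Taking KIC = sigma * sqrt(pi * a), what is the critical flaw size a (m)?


Rearrange KIC = sigma * sqrt(pi * a):
  sqrt(pi * a) = KIC / sigma
  sqrt(pi * a) = 0.949 / 35 = 0.027114
  a = (KIC / sigma)^2 / pi
  a = 0.027114^2 / pi = 0.000234 m

0.000234 m


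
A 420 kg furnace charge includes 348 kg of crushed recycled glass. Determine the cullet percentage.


Cullet ratio = (cullet mass / total batch mass) * 100
  Ratio = 348 / 420 * 100 = 82.86%

82.86%


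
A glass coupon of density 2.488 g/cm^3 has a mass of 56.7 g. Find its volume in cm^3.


Rearrange rho = m / V:
  V = m / rho
  V = 56.7 / 2.488 = 22.789 cm^3

22.789 cm^3


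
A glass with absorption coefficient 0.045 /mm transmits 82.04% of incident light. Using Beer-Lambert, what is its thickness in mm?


Rearrange T = exp(-alpha * thickness):
  thickness = -ln(T) / alpha
  T = 82.04/100 = 0.8204
  ln(T) = -0.19796
  -ln(T) = 0.19796
  thickness = 0.19796 / 0.045 = 4.4 mm

4.4 mm


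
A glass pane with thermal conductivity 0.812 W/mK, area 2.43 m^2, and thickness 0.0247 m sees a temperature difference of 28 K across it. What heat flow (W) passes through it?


Fourier's law: Q = k * A * dT / t
  Q = 0.812 * 2.43 * 28 / 0.0247
  Q = 55.24848 / 0.0247 = 2236.8 W

2236.8 W


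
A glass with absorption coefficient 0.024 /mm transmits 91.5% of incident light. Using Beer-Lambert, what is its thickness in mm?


Rearrange T = exp(-alpha * thickness):
  thickness = -ln(T) / alpha
  T = 91.5/100 = 0.915
  ln(T) = -0.08883
  -ln(T) = 0.08883
  thickness = 0.08883 / 0.024 = 3.7 mm

3.7 mm


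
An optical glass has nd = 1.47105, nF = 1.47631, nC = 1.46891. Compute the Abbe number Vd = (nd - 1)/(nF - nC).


Abbe number formula: Vd = (nd - 1) / (nF - nC)
  nd - 1 = 1.47105 - 1 = 0.47105
  nF - nC = 1.47631 - 1.46891 = 0.0074
  Vd = 0.47105 / 0.0074 = 63.66

63.66


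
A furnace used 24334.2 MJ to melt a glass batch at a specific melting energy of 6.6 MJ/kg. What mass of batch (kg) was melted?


Rearrange E = m * s for m:
  m = E / s
  m = 24334.2 / 6.6 = 3687.0 kg

3687.0 kg


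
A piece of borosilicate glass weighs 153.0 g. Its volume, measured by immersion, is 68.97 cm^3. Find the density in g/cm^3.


Use the definition of density:
  rho = mass / volume
  rho = 153.0 / 68.97 = 2.218 g/cm^3

2.218 g/cm^3


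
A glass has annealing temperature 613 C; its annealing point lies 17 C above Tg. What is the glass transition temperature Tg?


Rearrange T_anneal = Tg + offset for Tg:
  Tg = T_anneal - offset = 613 - 17 = 596 C

596 C


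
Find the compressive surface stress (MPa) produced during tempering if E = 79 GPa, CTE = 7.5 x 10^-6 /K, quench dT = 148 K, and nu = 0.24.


Tempering stress: sigma = E * alpha * dT / (1 - nu)
  E (MPa) = 79 * 1000 = 79000
  Numerator = 79000 * (7.5 x 10^-6) * 148 = 87.69
  Denominator = 1 - 0.24 = 0.76
  sigma = 87.69 / 0.76 = 115.4 MPa

115.4 MPa


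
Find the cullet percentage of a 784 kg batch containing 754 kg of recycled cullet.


Cullet ratio = (cullet mass / total batch mass) * 100
  Ratio = 754 / 784 * 100 = 96.17%

96.17%


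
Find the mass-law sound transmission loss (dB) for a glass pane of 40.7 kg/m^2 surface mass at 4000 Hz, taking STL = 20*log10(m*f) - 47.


Mass law: STL = 20 * log10(m * f) - 47
  m * f = 40.7 * 4000 = 162800
  log10(162800) = 5.21165
  STL = 20 * 5.21165 - 47 = 104.233 - 47 = 57.2 dB

57.2 dB


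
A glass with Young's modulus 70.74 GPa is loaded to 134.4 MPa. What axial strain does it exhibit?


Rearrange E = sigma / epsilon:
  epsilon = sigma / E
  E (MPa) = 70.74 * 1000 = 70740
  epsilon = 134.4 / 70740 = 0.0019

0.0019


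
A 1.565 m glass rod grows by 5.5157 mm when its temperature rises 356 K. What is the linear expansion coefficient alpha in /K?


Rearrange dL = alpha * L0 * dT for alpha:
  alpha = dL / (L0 * dT)
  alpha = (5.5157 / 1000) / (1.565 * 356) = 0.0000099 /K = 9.9 x 10^-6 /K

9.9 x 10^-6 /K


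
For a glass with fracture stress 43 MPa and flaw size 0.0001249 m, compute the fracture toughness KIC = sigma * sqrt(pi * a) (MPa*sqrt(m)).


Fracture toughness: KIC = sigma * sqrt(pi * a)
  pi * a = pi * 0.0001249 = 0.000392385
  sqrt(pi * a) = 0.019809
  KIC = 43 * 0.019809 = 0.852 MPa*sqrt(m)

0.852 MPa*sqrt(m)


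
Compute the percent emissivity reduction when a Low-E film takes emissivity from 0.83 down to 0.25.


Percentage reduction = (1 - coated/uncoated) * 100
  Ratio = 0.25 / 0.83 = 0.3012
  Reduction = (1 - 0.3012) * 100 = 69.9%

69.9%


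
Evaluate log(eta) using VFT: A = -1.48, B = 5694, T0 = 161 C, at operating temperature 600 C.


VFT equation: log(eta) = A + B / (T - T0)
  T - T0 = 600 - 161 = 439
  B / (T - T0) = 5694 / 439 = 12.97
  log(eta) = -1.48 + 12.97 = 11.49

11.49


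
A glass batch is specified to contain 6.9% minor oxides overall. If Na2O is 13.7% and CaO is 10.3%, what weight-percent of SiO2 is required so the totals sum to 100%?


Known pieces sum to 100%:
  SiO2 = 100 - (others + Na2O + CaO)
  SiO2 = 100 - (6.9 + 13.7 + 10.3) = 69.1%

69.1%


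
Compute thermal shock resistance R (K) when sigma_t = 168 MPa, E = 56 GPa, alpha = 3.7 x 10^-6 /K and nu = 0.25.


Thermal shock resistance: R = sigma * (1 - nu) / (E * alpha)
  Numerator = 168 * (1 - 0.25) = 126.0
  Denominator = 56 * 1000 * (3.7 x 10^-6) = 0.2072
  R = 126.0 / 0.2072 = 608.1 K

608.1 K


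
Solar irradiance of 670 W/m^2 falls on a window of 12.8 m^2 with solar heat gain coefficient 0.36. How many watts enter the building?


Solar heat gain: Q = Area * SHGC * Irradiance
  Q = 12.8 * 0.36 * 670 = 3087.4 W

3087.4 W


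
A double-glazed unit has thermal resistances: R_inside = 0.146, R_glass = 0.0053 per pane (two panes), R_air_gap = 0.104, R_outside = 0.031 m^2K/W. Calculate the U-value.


Total thermal resistance (series):
  R_total = R_in + R_glass + R_air + R_glass + R_out
  R_total = 0.146 + 0.0053 + 0.104 + 0.0053 + 0.031 = 0.2916 m^2K/W
U-value = 1 / R_total = 1 / 0.2916 = 3.429 W/m^2K

3.429 W/m^2K


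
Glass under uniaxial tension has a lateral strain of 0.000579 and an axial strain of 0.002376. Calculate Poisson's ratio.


Poisson's ratio: nu = lateral strain / axial strain
  nu = 0.000579 / 0.002376 = 0.2437

0.2437


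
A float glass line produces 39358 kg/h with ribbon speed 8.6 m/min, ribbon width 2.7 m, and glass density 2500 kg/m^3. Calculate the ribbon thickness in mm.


Ribbon cross-section from mass balance:
  Volume rate = throughput / density = 39358 / 2500 = 15.7432 m^3/h
  thickness = volume rate / (speed * 60 * width), i.e.
  thickness = throughput / (60 * speed * width * density) * 1000
  thickness = 39358 / (60 * 8.6 * 2.7 * 2500) * 1000 = 11.3 mm

11.3 mm


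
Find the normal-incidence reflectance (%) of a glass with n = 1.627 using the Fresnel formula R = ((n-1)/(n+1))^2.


Fresnel reflectance at normal incidence:
  R = ((n - 1)/(n + 1))^2
  (n - 1)/(n + 1) = (1.627 - 1)/(1.627 + 1) = 0.238675
  R = 0.238675^2 = 0.0569658
  R(%) = 0.0569658 * 100 = 5.697%

5.697%


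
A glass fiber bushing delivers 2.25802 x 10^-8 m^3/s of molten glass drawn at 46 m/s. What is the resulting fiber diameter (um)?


Cross-sectional area from continuity:
  A = Q / v = 2.25802 x 10^-8 / 46 = 4.908739 x 10^-10 m^2
Diameter from circular cross-section:
  d = sqrt(4A / pi) * 10^6 (m -> um)
  d = sqrt(4 * 4.908739 x 10^-10 / pi) * 10^6 = 25.0 um

25.0 um


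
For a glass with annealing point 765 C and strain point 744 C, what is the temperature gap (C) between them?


Gap = T_anneal - T_strain:
  gap = 765 - 744 = 21 C

21 C


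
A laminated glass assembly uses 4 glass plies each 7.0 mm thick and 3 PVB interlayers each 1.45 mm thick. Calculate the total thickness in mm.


Total thickness = glass contribution + PVB contribution
  Glass: 4 * 7.0 = 28.0 mm
  PVB: 3 * 1.45 = 4.35 mm
  Total = 28.0 + 4.35 = 32.35 mm

32.35 mm


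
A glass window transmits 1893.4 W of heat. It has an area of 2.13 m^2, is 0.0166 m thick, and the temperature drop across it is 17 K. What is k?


Fourier's law rearranged: k = Q * t / (A * dT)
  Numerator = 1893.4 * 0.0166 = 31.43044
  Denominator = 2.13 * 17 = 36.21
  k = 31.43044 / 36.21 = 0.868 W/mK

0.868 W/mK


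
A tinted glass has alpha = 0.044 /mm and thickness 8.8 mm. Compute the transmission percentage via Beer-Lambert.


Beer-Lambert law: T = exp(-alpha * thickness)
  exponent = -0.044 * 8.8 = -0.3872
  T = exp(-0.3872) = 0.679
  Percentage = 0.679 * 100 = 67.9%

67.9%


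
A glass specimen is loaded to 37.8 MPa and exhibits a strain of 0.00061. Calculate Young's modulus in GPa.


Young's modulus: E = stress / strain
  E = 37.8 MPa / 0.00061 = 61967.21 MPa
Convert to GPa: 61967.21 / 1000 = 61.97 GPa

61.97 GPa


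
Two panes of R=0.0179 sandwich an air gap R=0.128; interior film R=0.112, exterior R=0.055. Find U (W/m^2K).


Total thermal resistance (series):
  R_total = R_in + R_glass + R_air + R_glass + R_out
  R_total = 0.112 + 0.0179 + 0.128 + 0.0179 + 0.055 = 0.3308 m^2K/W
U-value = 1 / R_total = 1 / 0.3308 = 3.023 W/m^2K

3.023 W/m^2K


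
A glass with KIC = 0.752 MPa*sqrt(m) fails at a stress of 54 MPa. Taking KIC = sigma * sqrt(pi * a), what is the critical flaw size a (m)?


Rearrange KIC = sigma * sqrt(pi * a):
  sqrt(pi * a) = KIC / sigma
  sqrt(pi * a) = 0.752 / 54 = 0.013926
  a = (KIC / sigma)^2 / pi
  a = 0.013926^2 / pi = 0.0000617 m

0.0000617 m


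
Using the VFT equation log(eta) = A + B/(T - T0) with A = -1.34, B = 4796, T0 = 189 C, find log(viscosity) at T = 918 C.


VFT equation: log(eta) = A + B / (T - T0)
  T - T0 = 918 - 189 = 729
  B / (T - T0) = 4796 / 729 = 6.579
  log(eta) = -1.34 + 6.579 = 5.239

5.239


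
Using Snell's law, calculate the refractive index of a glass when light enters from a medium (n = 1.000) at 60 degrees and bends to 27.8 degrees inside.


Apply Snell's law: n1 * sin(theta1) = n2 * sin(theta2)
  n2 = n1 * sin(theta1) / sin(theta2)
  sin(60) = 0.866025
  sin(27.8) = 0.466387
  n2 = 1.000 * 0.866025 / 0.466387 = 1.8569

1.8569


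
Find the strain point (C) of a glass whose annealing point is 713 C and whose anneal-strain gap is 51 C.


Strain point = annealing point - difference:
  T_strain = 713 - 51 = 662 C

662 C


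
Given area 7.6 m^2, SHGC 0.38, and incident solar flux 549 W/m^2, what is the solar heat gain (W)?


Solar heat gain: Q = Area * SHGC * Irradiance
  Q = 7.6 * 0.38 * 549 = 1585.5 W

1585.5 W


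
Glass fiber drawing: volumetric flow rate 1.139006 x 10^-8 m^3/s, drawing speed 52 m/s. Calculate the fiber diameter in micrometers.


Cross-sectional area from continuity:
  A = Q / v = 1.139006 x 10^-8 / 52 = 2.190396 x 10^-10 m^2
Diameter from circular cross-section:
  d = sqrt(4A / pi) * 10^6 (m -> um)
  d = sqrt(4 * 2.190396 x 10^-10 / pi) * 10^6 = 16.7 um

16.7 um


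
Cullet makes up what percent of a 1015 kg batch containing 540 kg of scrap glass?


Cullet ratio = (cullet mass / total batch mass) * 100
  Ratio = 540 / 1015 * 100 = 53.2%

53.2%


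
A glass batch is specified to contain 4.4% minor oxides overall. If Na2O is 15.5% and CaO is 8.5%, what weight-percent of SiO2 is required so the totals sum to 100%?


Known pieces sum to 100%:
  SiO2 = 100 - (others + Na2O + CaO)
  SiO2 = 100 - (4.4 + 15.5 + 8.5) = 71.6%

71.6%


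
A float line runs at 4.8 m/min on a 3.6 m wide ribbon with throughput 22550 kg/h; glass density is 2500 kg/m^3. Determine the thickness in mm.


Ribbon cross-section from mass balance:
  Volume rate = throughput / density = 22550 / 2500 = 9.02 m^3/h
  thickness = volume rate / (speed * 60 * width), i.e.
  thickness = throughput / (60 * speed * width * density) * 1000
  thickness = 22550 / (60 * 4.8 * 3.6 * 2500) * 1000 = 8.7 mm

8.7 mm


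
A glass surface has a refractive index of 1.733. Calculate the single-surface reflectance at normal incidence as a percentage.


Fresnel reflectance at normal incidence:
  R = ((n - 1)/(n + 1))^2
  (n - 1)/(n + 1) = (1.733 - 1)/(1.733 + 1) = 0.268203
  R = 0.268203^2 = 0.0719328
  R(%) = 0.0719328 * 100 = 7.193%

7.193%


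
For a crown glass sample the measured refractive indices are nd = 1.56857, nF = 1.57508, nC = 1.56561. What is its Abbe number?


Abbe number formula: Vd = (nd - 1) / (nF - nC)
  nd - 1 = 1.56857 - 1 = 0.56857
  nF - nC = 1.57508 - 1.56561 = 0.00947
  Vd = 0.56857 / 0.00947 = 60.04

60.04


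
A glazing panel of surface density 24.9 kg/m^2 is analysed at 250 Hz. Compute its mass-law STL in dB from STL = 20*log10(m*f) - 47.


Mass law: STL = 20 * log10(m * f) - 47
  m * f = 24.9 * 250 = 6225
  log10(6225) = 3.79414
  STL = 20 * 3.79414 - 47 = 75.8828 - 47 = 28.9 dB

28.9 dB


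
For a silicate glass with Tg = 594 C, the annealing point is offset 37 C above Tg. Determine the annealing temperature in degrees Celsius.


The annealing temperature is Tg plus the offset:
  T_anneal = 594 + 37 = 631 C

631 C


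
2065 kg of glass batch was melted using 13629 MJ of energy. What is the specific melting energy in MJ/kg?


Rearrange E = m * s for s:
  s = E / m
  s = 13629 / 2065 = 6.6 MJ/kg

6.6 MJ/kg


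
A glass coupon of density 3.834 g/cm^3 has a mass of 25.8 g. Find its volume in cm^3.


Rearrange rho = m / V:
  V = m / rho
  V = 25.8 / 3.834 = 6.729 cm^3

6.729 cm^3


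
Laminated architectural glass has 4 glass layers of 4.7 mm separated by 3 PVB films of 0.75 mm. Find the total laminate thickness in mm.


Total thickness = glass contribution + PVB contribution
  Glass: 4 * 4.7 = 18.8 mm
  PVB: 3 * 0.75 = 2.25 mm
  Total = 18.8 + 2.25 = 21.05 mm

21.05 mm


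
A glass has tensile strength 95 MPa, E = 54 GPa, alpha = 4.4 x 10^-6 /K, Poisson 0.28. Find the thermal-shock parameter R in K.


Thermal shock resistance: R = sigma * (1 - nu) / (E * alpha)
  Numerator = 95 * (1 - 0.28) = 68.4
  Denominator = 54 * 1000 * (4.4 x 10^-6) = 0.2376
  R = 68.4 / 0.2376 = 287.9 K

287.9 K


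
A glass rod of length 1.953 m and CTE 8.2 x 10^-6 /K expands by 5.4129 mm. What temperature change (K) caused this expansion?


Rearrange dL = alpha * L0 * dT for dT:
  dT = dL / (alpha * L0)
  dL (m) = 5.4129 / 1000 = 0.0054129
  dT = 0.0054129 / ((8.2 x 10^-6) * 1.953) = 338.0 K

338.0 K


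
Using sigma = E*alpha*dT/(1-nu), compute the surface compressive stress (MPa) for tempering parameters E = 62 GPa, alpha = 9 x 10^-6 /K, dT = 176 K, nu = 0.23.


Tempering stress: sigma = E * alpha * dT / (1 - nu)
  E (MPa) = 62 * 1000 = 62000
  Numerator = 62000 * (9 x 10^-6) * 176 = 98.208
  Denominator = 1 - 0.23 = 0.77
  sigma = 98.208 / 0.77 = 127.5 MPa

127.5 MPa


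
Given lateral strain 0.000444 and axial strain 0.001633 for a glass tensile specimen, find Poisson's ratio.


Poisson's ratio: nu = lateral strain / axial strain
  nu = 0.000444 / 0.001633 = 0.2719

0.2719


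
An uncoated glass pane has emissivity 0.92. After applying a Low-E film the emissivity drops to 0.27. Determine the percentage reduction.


Percentage reduction = (1 - coated/uncoated) * 100
  Ratio = 0.27 / 0.92 = 0.2935
  Reduction = (1 - 0.2935) * 100 = 70.7%

70.7%


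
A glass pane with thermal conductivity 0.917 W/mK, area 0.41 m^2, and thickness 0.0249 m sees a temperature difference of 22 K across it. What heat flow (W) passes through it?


Fourier's law: Q = k * A * dT / t
  Q = 0.917 * 0.41 * 22 / 0.0249
  Q = 8.27134 / 0.0249 = 332.2 W

332.2 W
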